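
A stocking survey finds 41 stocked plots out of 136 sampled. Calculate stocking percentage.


Formula: Stocking % = stocked plots / total plots * 100
Stocking = 41 / 136 * 100
Stocking = 0.3015 * 100 = 30.1%

30.1


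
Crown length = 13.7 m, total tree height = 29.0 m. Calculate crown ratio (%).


Formula: Crown Ratio = (Crown Length / Total Height) * 100
CR = (13.7 m / 29.0 m) * 100
CR = 0.4724 * 100 = 47.2%

47.2


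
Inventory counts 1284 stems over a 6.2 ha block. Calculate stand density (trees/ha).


Formula: Stand Density = N_trees / Area_ha
Density = 1284 trees / 6.2 ha
Density = 207 trees/ha

207


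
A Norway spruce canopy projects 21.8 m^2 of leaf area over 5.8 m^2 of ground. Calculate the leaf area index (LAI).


Formula: LAI = total leaf area / ground area  (dimensionless)
LAI = 21.8 m^2 / 5.8 m^2
LAI = 3.76

3.76


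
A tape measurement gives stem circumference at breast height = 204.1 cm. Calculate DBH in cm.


Formula: DBH = C / pi
DBH = 204.1 / pi
pi = 3.14159...
DBH = 65.0 cm

65.0


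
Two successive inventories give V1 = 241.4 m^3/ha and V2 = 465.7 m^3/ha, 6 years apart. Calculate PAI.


Formula: PAI = (V_T2 - V_T1) / (T2 - T1)
Volume increment = 465.7 - 241.4 = 224.3 m^3/ha
PAI = 224.3 / 6 = 37.38 m^3/ha/year

37.38


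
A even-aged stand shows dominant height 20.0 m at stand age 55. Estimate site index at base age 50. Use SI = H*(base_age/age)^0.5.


Formula: SI = H_dom * (base_age / age)^0.5
Age ratio = 50 / 55 = 0.90909
sqrt(age_ratio) = 0.95346
SI = 20.0 * 0.95346 = 19.1 m

19.1


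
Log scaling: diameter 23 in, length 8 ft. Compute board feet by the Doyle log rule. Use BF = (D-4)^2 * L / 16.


Doyle: BF = (D - 4)^2 * L / 16
Adjusted diameter = 23 - 4 = 19 in
(D-4)^2 = 19^2 = 361
BF = 361 * 8 / 16 = 181 BF

181


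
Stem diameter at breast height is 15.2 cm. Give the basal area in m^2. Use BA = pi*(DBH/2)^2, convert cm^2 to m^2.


Formula: BA = pi * (DBH/2)^2 / 10000  (cm^2 to m^2)
Radius = DBH/2 = 15.2/2 = 7.6 cm
BA = pi * 7.6^2 / 10000
   = 181.4584 cm^2 / 10000
   = 0.0181 m^2

0.0181


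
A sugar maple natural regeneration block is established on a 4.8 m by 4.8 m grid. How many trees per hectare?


Formula: TPH = 10000 m^2/ha / (spacing_x * spacing_y)
Area per tree = 4.8 m * 4.8 m = 23.04 m^2
TPH = 10000 / 23.04 = 434 trees/ha

434


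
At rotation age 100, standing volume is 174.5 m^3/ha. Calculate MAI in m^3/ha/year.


Formula: MAI = Total Volume / Stand Age
MAI = 174.5 m^3/ha / 100 years
MAI = 1.75 m^3/ha/year

1.75


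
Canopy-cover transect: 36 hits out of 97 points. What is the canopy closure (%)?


Formula: Canopy closure = covered points / total points * 100
Closure = 36 / 97 * 100
Closure = 0.3711 * 100 = 37.1%

37.1


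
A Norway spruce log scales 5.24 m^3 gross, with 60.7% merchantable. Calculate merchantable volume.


Formula: MV = V_total * (merchantable_pct / 100)
Merchantable fraction = 60.7% / 100 = 0.607
MV = 5.24 m^3 * 0.607 = 3.181 m^3

3.181


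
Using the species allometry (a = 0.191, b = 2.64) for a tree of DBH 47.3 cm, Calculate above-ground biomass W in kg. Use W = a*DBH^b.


Formula: W = a * DBH^b  (allometric power law)
DBH^b = 47.3^2.64 = 26401.7924
W = 0.191 * 26401.7924 = 5042.7 kg

5042.7


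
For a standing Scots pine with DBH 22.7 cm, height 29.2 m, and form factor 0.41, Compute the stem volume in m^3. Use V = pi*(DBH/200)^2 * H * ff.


Formula: V = pi * (DBH/200)^2 * H * ff
Radius = DBH/200 = 22.7/200 = 0.1135 m
Radius^2 = 0.1135^2 = 0.01288225 m^2
V = pi * 0.01288225 * 29.2 * 0.41
V = 0.485 m^3

0.485


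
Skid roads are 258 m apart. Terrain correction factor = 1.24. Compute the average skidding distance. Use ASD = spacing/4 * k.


Formula: ASD = (spacing / 4) * correction
Uncorrected distance = spacing / 4 = 258 / 4 = 64.5 m
ASD = 64.5 * 1.24 = 80 m

80


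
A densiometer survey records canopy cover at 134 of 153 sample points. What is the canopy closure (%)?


Formula: Canopy closure = covered points / total points * 100
Closure = 134 / 153 * 100
Closure = 0.8758 * 100 = 87.6%

87.6


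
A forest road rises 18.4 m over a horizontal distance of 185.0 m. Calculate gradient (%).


Formula: Gradient = rise / run * 100
Gradient = 18.4 / 185.0 * 100 = 9.9%

9.9


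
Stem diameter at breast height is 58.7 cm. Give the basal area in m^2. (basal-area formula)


Formula: BA = pi * (DBH/2)^2 / 10000  (cm^2 to m^2)
Radius = DBH/2 = 58.7/2 = 29.35 cm
BA = pi * 29.35^2 / 10000
   = 2706.2386 cm^2 / 10000
   = 0.2706 m^2

0.2706


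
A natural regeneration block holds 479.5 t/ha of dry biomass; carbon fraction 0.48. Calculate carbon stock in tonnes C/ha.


Formula: Carbon Stock = Biomass * Carbon Fraction
C = 479.5 t/ha * 0.48
C = 230.2 t C/ha

230.2


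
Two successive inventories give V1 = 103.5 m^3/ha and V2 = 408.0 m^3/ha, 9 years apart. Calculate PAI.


Formula: PAI = (V_T2 - V_T1) / (T2 - T1)
Volume increment = 408.0 - 103.5 = 304.5 m^3/ha
PAI = 304.5 / 9 = 33.83 m^3/ha/year

33.83


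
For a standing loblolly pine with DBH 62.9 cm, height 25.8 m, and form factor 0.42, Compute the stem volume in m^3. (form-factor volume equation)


Formula: V = pi * (DBH/200)^2 * H * ff
Radius = DBH/200 = 62.9/200 = 0.3145 m
Radius^2 = 0.3145^2 = 0.09891025 m^2
V = pi * 0.09891025 * 25.8 * 0.42
V = 3.367 m^3

3.367


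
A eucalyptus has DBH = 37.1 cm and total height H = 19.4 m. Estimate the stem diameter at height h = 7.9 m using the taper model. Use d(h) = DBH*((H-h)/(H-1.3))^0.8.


Taper: d(h) = DBH * ((H - h) / (H - 1.3))^0.8
Numerator = H - h = 19.4 - 7.9 = 11.5 m
Denominator = H - 1.3 = 19.4 - 1.3 = 18.1 m
Ratio = 11.5 / 18.1 = 0.63536
d = 37.1 * 0.63536^0.8 = 25.8 cm

25.8


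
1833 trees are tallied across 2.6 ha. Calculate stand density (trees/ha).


Formula: Stand Density = N_trees / Area_ha
Density = 1833 trees / 2.6 ha
Density = 705 trees/ha

705


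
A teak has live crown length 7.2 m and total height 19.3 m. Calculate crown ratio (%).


Formula: Crown Ratio = (Crown Length / Total Height) * 100
CR = (7.2 m / 19.3 m) * 100
CR = 0.3731 * 100 = 37.3%

37.3


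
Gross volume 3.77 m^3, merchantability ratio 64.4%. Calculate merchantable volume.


Formula: MV = V_total * (merchantable_pct / 100)
Merchantable fraction = 64.4% / 100 = 0.644
MV = 3.77 m^3 * 0.644 = 2.428 m^3

2.428


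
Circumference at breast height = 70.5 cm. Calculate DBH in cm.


Formula: DBH = C / pi
DBH = 70.5 / pi
pi = 3.14159...
DBH = 22.4 cm

22.4


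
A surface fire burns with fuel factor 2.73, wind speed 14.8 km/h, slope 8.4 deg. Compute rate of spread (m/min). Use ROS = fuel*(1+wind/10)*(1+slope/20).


Formula: ROS = fuel * (1 + wind/10) * (1 + slope/20)
Wind factor = 1 + 14.8/10 = 2.48
Slope factor = 1 + 8.4/20 = 1.42
ROS = 2.73 * 2.48 * 1.42 = 9.61 m/min

9.61


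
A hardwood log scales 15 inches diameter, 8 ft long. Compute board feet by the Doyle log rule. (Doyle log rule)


Doyle: BF = (D - 4)^2 * L / 16
Adjusted diameter = 15 - 4 = 11 in
(D-4)^2 = 11^2 = 121
BF = 121 * 8 / 16 = 61 BF

61


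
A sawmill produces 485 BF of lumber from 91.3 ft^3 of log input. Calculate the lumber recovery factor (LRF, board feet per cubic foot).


Formula: LRF = Lumber Output (BF) / Log Input (ft^3)
LRF = 485 BF / 91.3 ft^3
LRF = 5.31 BF/ft^3

5.31


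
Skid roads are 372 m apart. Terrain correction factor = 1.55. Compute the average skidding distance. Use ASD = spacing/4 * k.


Formula: ASD = (spacing / 4) * correction
Uncorrected distance = spacing / 4 = 372 / 4 = 93 m
ASD = 93 * 1.55 = 144 m

144


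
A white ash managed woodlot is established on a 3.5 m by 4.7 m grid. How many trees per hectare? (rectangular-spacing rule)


Formula: TPH = 10000 m^2/ha / (spacing_x * spacing_y)
Area per tree = 3.5 m * 4.7 m = 16.45 m^2
TPH = 10000 / 16.45 = 608 trees/ha

608


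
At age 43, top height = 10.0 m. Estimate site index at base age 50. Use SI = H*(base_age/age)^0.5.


Formula: SI = H_dom * (base_age / age)^0.5
Age ratio = 50 / 43 = 1.16279
sqrt(age_ratio) = 1.07833
SI = 10.0 * 1.07833 = 10.8 m

10.8


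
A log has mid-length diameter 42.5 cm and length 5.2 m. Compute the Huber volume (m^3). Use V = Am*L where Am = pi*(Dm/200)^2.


Huber: V = Am * L,  Am = pi*(Dm/200)^2
Am = pi*(42.5/200)^2 = 0.141863 m^2
V = 0.141863*5.2 = 0.7377 m^3

0.7377


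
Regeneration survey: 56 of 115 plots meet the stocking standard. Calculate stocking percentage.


Formula: Stocking % = stocked plots / total plots * 100
Stocking = 56 / 115 * 100
Stocking = 0.487 * 100 = 48.7%

48.7


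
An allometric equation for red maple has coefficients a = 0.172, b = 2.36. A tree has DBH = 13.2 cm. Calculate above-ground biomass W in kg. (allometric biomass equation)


Formula: W = a * DBH^b  (allometric power law)
DBH^b = 13.2^2.36 = 441.1177
W = 0.172 * 441.1177 = 75.9 kg

75.9


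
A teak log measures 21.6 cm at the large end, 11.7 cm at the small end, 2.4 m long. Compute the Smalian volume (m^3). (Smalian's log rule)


Smalian: V = (A1 + A2)/2 * L,  A = pi*(D/200)^2
A1 = pi*(21.6/200)^2 = 0.036644 m^2
A2 = pi*(11.7/200)^2 = 0.010751 m^2
V = (0.036644+0.010751)/2*2.4 = 0.0569 m^3

0.0569


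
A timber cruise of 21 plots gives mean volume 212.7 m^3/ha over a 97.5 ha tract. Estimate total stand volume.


Formula: Total Volume = Mean Volume per ha * Total Area
Total Volume = 212.7 m^3/ha * 97.5 ha
Total Volume = 20738 m^3

20738


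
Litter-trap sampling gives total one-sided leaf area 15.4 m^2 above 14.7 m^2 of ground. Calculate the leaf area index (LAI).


Formula: LAI = total leaf area / ground area  (dimensionless)
LAI = 15.4 m^2 / 14.7 m^2
LAI = 1.05

1.05


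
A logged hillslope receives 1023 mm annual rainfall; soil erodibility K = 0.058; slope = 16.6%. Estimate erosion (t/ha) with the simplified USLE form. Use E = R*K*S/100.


Formula: E = R * K * S / 100  (simplified USLE)
R * K = 1023 * 0.058 = 59.334
E = 59.334 * 16.6 / 100 = 9.85 t/ha

9.85


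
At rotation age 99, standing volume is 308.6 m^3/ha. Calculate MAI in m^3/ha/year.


Formula: MAI = Total Volume / Stand Age
MAI = 308.6 m^3/ha / 99 years
MAI = 3.12 m^3/ha/year

3.12


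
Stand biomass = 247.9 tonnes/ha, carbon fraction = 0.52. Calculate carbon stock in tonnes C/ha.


Formula: Carbon Stock = Biomass * Carbon Fraction
C = 247.9 t/ha * 0.52
C = 128.9 t C/ha

128.9


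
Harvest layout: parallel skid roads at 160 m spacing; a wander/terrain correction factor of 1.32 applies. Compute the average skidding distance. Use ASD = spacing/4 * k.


Formula: ASD = (spacing / 4) * correction
Uncorrected distance = spacing / 4 = 160 / 4 = 40 m
ASD = 40 * 1.32 = 53 m

53


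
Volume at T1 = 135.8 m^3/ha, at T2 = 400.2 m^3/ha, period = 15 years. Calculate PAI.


Formula: PAI = (V_T2 - V_T1) / (T2 - T1)
Volume increment = 400.2 - 135.8 = 264.4 m^3/ha
PAI = 264.4 / 15 = 17.63 m^3/ha/year

17.63


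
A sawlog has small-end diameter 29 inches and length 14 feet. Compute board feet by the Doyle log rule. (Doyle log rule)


Doyle: BF = (D - 4)^2 * L / 16
Adjusted diameter = 29 - 4 = 25 in
(D-4)^2 = 25^2 = 625
BF = 625 * 14 / 16 = 547 BF

547


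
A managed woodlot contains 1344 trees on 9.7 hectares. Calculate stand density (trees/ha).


Formula: Stand Density = N_trees / Area_ha
Density = 1344 trees / 9.7 ha
Density = 139 trees/ha

139


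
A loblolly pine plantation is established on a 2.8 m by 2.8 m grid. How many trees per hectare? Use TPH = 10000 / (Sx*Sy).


Formula: TPH = 10000 m^2/ha / (spacing_x * spacing_y)
Area per tree = 2.8 m * 2.8 m = 7.84 m^2
TPH = 10000 / 7.84 = 1276 trees/ha

1276


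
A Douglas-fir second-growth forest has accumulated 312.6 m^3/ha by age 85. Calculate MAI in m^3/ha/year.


Formula: MAI = Total Volume / Stand Age
MAI = 312.6 m^3/ha / 85 years
MAI = 3.68 m^3/ha/year

3.68


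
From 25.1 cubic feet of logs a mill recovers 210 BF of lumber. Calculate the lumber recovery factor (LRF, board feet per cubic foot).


Formula: LRF = Lumber Output (BF) / Log Input (ft^3)
LRF = 210 BF / 25.1 ft^3
LRF = 8.37 BF/ft^3

8.37


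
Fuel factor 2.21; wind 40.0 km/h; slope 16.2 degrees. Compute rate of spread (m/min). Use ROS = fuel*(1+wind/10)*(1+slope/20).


Formula: ROS = fuel * (1 + wind/10) * (1 + slope/20)
Wind factor = 1 + 40.0/10 = 5.0
Slope factor = 1 + 16.2/20 = 1.81
ROS = 2.21 * 5.0 * 1.81 = 20.0 m/min

20.0


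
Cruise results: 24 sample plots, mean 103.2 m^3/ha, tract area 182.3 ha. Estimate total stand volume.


Formula: Total Volume = Mean Volume per ha * Total Area
Total Volume = 103.2 m^3/ha * 182.3 ha
Total Volume = 18813 m^3

18813


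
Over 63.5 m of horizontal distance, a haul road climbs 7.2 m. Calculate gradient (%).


Formula: Gradient = rise / run * 100
Gradient = 7.2 / 63.5 * 100 = 11.3%

11.3


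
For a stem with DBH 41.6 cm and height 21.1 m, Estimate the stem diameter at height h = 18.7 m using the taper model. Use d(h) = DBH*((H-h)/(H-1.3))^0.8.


Taper: d(h) = DBH * ((H - h) / (H - 1.3))^0.8
Numerator = H - h = 21.1 - 18.7 = 2.4 m
Denominator = H - 1.3 = 21.1 - 1.3 = 19.8 m
Ratio = 2.4 / 19.8 = 0.12121
d = 41.6 * 0.12121^0.8 = 7.7 cm

7.7


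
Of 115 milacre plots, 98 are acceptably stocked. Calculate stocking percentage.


Formula: Stocking % = stocked plots / total plots * 100
Stocking = 98 / 115 * 100
Stocking = 0.8522 * 100 = 85.2%

85.2


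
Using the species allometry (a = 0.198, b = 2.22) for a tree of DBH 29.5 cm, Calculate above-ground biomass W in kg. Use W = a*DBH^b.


Formula: W = a * DBH^b  (allometric power law)
DBH^b = 29.5^2.22 = 1832.335
W = 0.198 * 1832.335 = 362.8 kg

362.8


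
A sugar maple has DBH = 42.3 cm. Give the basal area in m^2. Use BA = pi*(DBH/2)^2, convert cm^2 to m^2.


Formula: BA = pi * (DBH/2)^2 / 10000  (cm^2 to m^2)
Radius = DBH/2 = 42.3/2 = 21.15 cm
BA = pi * 21.15^2 / 10000
   = 1405.3051 cm^2 / 10000
   = 0.1405 m^2

0.1405


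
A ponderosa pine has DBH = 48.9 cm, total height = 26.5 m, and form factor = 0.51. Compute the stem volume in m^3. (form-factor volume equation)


Formula: V = pi * (DBH/200)^2 * H * ff
Radius = DBH/200 = 48.9/200 = 0.2445 m
Radius^2 = 0.2445^2 = 0.05978025 m^2
V = pi * 0.05978025 * 26.5 * 0.51
V = 2.538 m^3

2.538


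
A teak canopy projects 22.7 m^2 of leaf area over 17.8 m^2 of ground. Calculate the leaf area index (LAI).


Formula: LAI = total leaf area / ground area  (dimensionless)
LAI = 22.7 m^2 / 17.8 m^2
LAI = 1.28

1.28


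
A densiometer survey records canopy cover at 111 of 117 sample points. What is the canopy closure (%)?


Formula: Canopy closure = covered points / total points * 100
Closure = 111 / 117 * 100
Closure = 0.9487 * 100 = 94.9%

94.9


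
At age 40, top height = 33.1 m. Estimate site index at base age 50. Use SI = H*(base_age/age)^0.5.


Formula: SI = H_dom * (base_age / age)^0.5
Age ratio = 50 / 40 = 1.25
sqrt(age_ratio) = 1.11803
SI = 33.1 * 1.11803 = 37.0 m

37.0


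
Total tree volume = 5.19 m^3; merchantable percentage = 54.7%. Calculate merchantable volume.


Formula: MV = V_total * (merchantable_pct / 100)
Merchantable fraction = 54.7% / 100 = 0.547
MV = 5.19 m^3 * 0.547 = 2.839 m^3

2.839


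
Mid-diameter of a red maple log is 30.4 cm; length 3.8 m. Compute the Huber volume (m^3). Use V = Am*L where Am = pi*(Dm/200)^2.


Huber: V = Am * L,  Am = pi*(Dm/200)^2
Am = pi*(30.4/200)^2 = 0.072583 m^2
V = 0.072583*3.8 = 0.2758 m^3

0.2758


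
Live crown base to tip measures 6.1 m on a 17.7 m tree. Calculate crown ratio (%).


Formula: Crown Ratio = (Crown Length / Total Height) * 100
CR = (6.1 m / 17.7 m) * 100
CR = 0.3446 * 100 = 34.5%

34.5


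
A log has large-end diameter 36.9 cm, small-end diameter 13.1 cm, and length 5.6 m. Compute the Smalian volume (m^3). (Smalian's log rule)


Smalian: V = (A1 + A2)/2 * L,  A = pi*(D/200)^2
A1 = pi*(36.9/200)^2 = 0.106941 m^2
A2 = pi*(13.1/200)^2 = 0.013478 m^2
V = (0.106941+0.013478)/2*5.6 = 0.3372 m^3

0.3372


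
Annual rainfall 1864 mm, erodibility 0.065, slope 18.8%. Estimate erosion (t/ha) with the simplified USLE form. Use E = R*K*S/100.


Formula: E = R * K * S / 100  (simplified USLE)
R * K = 1864 * 0.065 = 121.16
E = 121.16 * 18.8 / 100 = 22.78 t/ha

22.78


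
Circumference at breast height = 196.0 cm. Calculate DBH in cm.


Formula: DBH = C / pi
DBH = 196.0 / pi
pi = 3.14159...
DBH = 62.4 cm

62.4


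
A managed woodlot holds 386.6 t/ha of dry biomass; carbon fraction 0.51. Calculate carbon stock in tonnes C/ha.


Formula: Carbon Stock = Biomass * Carbon Fraction
C = 386.6 t/ha * 0.51
C = 197.2 t C/ha

197.2


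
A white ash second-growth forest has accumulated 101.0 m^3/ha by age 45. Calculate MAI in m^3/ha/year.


Formula: MAI = Total Volume / Stand Age
MAI = 101.0 m^3/ha / 45 years
MAI = 2.24 m^3/ha/year

2.24


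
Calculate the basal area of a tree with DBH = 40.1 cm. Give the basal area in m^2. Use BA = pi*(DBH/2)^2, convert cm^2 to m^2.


Formula: BA = pi * (DBH/2)^2 / 10000  (cm^2 to m^2)
Radius = DBH/2 = 40.1/2 = 20.05 cm
BA = pi * 20.05^2 / 10000
   = 1262.9281 cm^2 / 10000
   = 0.1263 m^2

0.1263


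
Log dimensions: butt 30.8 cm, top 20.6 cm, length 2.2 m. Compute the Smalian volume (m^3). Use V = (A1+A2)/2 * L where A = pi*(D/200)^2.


Smalian: V = (A1 + A2)/2 * L,  A = pi*(D/200)^2
A1 = pi*(30.8/200)^2 = 0.074506 m^2
A2 = pi*(20.6/200)^2 = 0.033329 m^2
V = (0.074506+0.033329)/2*2.2 = 0.1186 m^3

0.1186


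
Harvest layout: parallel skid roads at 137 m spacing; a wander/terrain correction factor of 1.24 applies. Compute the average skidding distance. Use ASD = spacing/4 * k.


Formula: ASD = (spacing / 4) * correction
Uncorrected distance = spacing / 4 = 137 / 4 = 34.25 m
ASD = 34.25 * 1.24 = 42 m

42


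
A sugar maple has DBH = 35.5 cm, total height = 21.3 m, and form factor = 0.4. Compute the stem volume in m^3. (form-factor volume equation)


Formula: V = pi * (DBH/200)^2 * H * ff
Radius = DBH/200 = 35.5/200 = 0.1775 m
Radius^2 = 0.1775^2 = 0.03150625 m^2
V = pi * 0.03150625 * 21.3 * 0.4
V = 0.843 m^3

0.843


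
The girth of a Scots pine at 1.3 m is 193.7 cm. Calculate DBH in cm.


Formula: DBH = C / pi
DBH = 193.7 / pi
pi = 3.14159...
DBH = 61.7 cm

61.7


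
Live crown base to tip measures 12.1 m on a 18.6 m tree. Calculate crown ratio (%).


Formula: Crown Ratio = (Crown Length / Total Height) * 100
CR = (12.1 m / 18.6 m) * 100
CR = 0.6505 * 100 = 65.1%

65.1


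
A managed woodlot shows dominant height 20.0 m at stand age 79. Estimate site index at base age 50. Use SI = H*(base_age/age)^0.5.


Formula: SI = H_dom * (base_age / age)^0.5
Age ratio = 50 / 79 = 0.63291
sqrt(age_ratio) = 0.79556
SI = 20.0 * 0.79556 = 15.9 m

15.9


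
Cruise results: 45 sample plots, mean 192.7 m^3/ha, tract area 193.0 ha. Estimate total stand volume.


Formula: Total Volume = Mean Volume per ha * Total Area
Total Volume = 192.7 m^3/ha * 193.0 ha
Total Volume = 37191 m^3

37191


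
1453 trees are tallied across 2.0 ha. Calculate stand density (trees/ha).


Formula: Stand Density = N_trees / Area_ha
Density = 1453 trees / 2.0 ha
Density = 727 trees/ha

727


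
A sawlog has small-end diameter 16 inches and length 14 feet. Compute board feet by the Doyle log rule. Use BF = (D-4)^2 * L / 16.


Doyle: BF = (D - 4)^2 * L / 16
Adjusted diameter = 16 - 4 = 12 in
(D-4)^2 = 12^2 = 144
BF = 144 * 14 / 16 = 126 BF

126


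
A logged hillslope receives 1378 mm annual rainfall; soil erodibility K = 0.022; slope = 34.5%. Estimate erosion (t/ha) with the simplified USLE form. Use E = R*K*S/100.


Formula: E = R * K * S / 100  (simplified USLE)
R * K = 1378 * 0.022 = 30.316
E = 30.316 * 34.5 / 100 = 10.46 t/ha

10.46


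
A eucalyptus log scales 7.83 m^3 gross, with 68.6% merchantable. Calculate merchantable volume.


Formula: MV = V_total * (merchantable_pct / 100)
Merchantable fraction = 68.6% / 100 = 0.686
MV = 7.83 m^3 * 0.686 = 5.371 m^3

5.371


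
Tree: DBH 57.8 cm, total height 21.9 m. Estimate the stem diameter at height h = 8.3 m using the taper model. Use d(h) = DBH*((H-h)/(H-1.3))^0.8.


Taper: d(h) = DBH * ((H - h) / (H - 1.3))^0.8
Numerator = H - h = 21.9 - 8.3 = 13.6 m
Denominator = H - 1.3 = 21.9 - 1.3 = 20.6 m
Ratio = 13.6 / 20.6 = 0.66019
d = 57.8 * 0.66019^0.8 = 41.5 cm

41.5


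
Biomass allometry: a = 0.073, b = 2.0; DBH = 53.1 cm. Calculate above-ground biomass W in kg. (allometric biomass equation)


Formula: W = a * DBH^b  (allometric power law)
DBH^b = 53.1^2.0 = 2819.61
W = 0.073 * 2819.61 = 205.8 kg

205.8


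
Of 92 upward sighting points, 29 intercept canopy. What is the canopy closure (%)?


Formula: Canopy closure = covered points / total points * 100
Closure = 29 / 92 * 100
Closure = 0.3152 * 100 = 31.5%

31.5


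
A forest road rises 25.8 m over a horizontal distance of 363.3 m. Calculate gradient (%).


Formula: Gradient = rise / run * 100
Gradient = 25.8 / 363.3 * 100 = 7.1%

7.1


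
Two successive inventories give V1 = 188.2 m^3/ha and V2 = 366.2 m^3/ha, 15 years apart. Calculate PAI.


Formula: PAI = (V_T2 - V_T1) / (T2 - T1)
Volume increment = 366.2 - 188.2 = 178.0 m^3/ha
PAI = 178.0 / 15 = 11.87 m^3/ha/year

11.87


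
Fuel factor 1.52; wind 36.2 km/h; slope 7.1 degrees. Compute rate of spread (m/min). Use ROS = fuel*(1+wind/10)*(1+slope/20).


Formula: ROS = fuel * (1 + wind/10) * (1 + slope/20)
Wind factor = 1 + 36.2/10 = 4.62
Slope factor = 1 + 7.1/20 = 1.355
ROS = 1.52 * 4.62 * 1.355 = 9.52 m/min

9.52


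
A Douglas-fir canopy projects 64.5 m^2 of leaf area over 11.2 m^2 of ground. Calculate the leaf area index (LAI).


Formula: LAI = total leaf area / ground area  (dimensionless)
LAI = 64.5 m^2 / 11.2 m^2
LAI = 5.76

5.76


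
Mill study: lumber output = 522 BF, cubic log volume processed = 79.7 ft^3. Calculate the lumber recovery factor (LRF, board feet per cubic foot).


Formula: LRF = Lumber Output (BF) / Log Input (ft^3)
LRF = 522 BF / 79.7 ft^3
LRF = 6.55 BF/ft^3

6.55


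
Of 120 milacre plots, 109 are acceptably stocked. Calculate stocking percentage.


Formula: Stocking % = stocked plots / total plots * 100
Stocking = 109 / 120 * 100
Stocking = 0.9083 * 100 = 90.8%

90.8


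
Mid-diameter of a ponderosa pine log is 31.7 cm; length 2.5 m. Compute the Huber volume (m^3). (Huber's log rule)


Huber: V = Am * L,  Am = pi*(Dm/200)^2
Am = pi*(31.7/200)^2 = 0.078924 m^2
V = 0.078924*2.5 = 0.1973 m^3

0.1973


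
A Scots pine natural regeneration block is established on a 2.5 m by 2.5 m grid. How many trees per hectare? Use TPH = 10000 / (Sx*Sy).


Formula: TPH = 10000 m^2/ha / (spacing_x * spacing_y)
Area per tree = 2.5 m * 2.5 m = 6.25 m^2
TPH = 10000 / 6.25 = 1600 trees/ha

1600


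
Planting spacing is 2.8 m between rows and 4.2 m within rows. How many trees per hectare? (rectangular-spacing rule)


Formula: TPH = 10000 m^2/ha / (spacing_x * spacing_y)
Area per tree = 2.8 m * 4.2 m = 11.76 m^2
TPH = 10000 / 11.76 = 850 trees/ha

850


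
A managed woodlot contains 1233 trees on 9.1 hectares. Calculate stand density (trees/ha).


Formula: Stand Density = N_trees / Area_ha
Density = 1233 trees / 9.1 ha
Density = 135 trees/ha

135


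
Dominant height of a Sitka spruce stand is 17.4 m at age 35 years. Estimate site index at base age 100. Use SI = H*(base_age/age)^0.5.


Formula: SI = H_dom * (base_age / age)^0.5
Age ratio = 100 / 35 = 2.85714
sqrt(age_ratio) = 1.69031
SI = 17.4 * 1.69031 = 29.4 m

29.4


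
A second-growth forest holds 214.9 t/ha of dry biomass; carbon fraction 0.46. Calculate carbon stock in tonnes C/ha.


Formula: Carbon Stock = Biomass * Carbon Fraction
C = 214.9 t/ha * 0.46
C = 98.9 t C/ha

98.9


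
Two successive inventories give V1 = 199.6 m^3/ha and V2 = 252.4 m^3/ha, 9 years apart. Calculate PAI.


Formula: PAI = (V_T2 - V_T1) / (T2 - T1)
Volume increment = 252.4 - 199.6 = 52.8 m^3/ha
PAI = 52.8 / 9 = 5.87 m^3/ha/year

5.87


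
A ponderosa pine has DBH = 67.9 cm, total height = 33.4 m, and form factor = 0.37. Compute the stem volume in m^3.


Formula: V = pi * (DBH/200)^2 * H * ff
Radius = DBH/200 = 67.9/200 = 0.3395 m
Radius^2 = 0.3395^2 = 0.11526025 m^2
V = pi * 0.11526025 * 33.4 * 0.37
V = 4.475 m^3

4.475


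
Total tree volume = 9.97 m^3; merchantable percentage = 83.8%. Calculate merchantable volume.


Formula: MV = V_total * (merchantable_pct / 100)
Merchantable fraction = 83.8% / 100 = 0.838
MV = 9.97 m^3 * 0.838 = 8.355 m^3

8.355


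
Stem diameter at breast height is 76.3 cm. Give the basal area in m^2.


Formula: BA = pi * (DBH/2)^2 / 10000  (cm^2 to m^2)
Radius = DBH/2 = 76.3/2 = 38.15 cm
BA = pi * 38.15^2 / 10000
   = 4572.3446 cm^2 / 10000
   = 0.4572 m^2

0.4572


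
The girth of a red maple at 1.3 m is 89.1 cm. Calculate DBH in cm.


Formula: DBH = C / pi
DBH = 89.1 / pi
pi = 3.14159...
DBH = 28.4 cm

28.4


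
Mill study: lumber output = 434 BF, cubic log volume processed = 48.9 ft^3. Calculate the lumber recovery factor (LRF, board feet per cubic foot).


Formula: LRF = Lumber Output (BF) / Log Input (ft^3)
LRF = 434 BF / 48.9 ft^3
LRF = 8.88 BF/ft^3

8.88


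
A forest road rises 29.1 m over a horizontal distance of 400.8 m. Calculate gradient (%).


Formula: Gradient = rise / run * 100
Gradient = 29.1 / 400.8 * 100 = 7.3%

7.3


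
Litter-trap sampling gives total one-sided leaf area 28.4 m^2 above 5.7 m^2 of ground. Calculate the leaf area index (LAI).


Formula: LAI = total leaf area / ground area  (dimensionless)
LAI = 28.4 m^2 / 5.7 m^2
LAI = 4.98

4.98


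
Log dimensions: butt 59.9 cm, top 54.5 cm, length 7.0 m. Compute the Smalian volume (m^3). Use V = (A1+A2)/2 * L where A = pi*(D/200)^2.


Smalian: V = (A1 + A2)/2 * L,  A = pi*(D/200)^2
A1 = pi*(59.9/200)^2 = 0.281802 m^2
A2 = pi*(54.5/200)^2 = 0.233283 m^2
V = (0.281802+0.233283)/2*7.0 = 1.8028 m^3

1.8028


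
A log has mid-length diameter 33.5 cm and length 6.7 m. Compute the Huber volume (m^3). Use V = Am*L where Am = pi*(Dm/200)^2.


Huber: V = Am * L,  Am = pi*(Dm/200)^2
Am = pi*(33.5/200)^2 = 0.088141 m^2
V = 0.088141*6.7 = 0.5905 m^3

0.5905


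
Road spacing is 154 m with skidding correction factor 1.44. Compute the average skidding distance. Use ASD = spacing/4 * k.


Formula: ASD = (spacing / 4) * correction
Uncorrected distance = spacing / 4 = 154 / 4 = 38.5 m
ASD = 38.5 * 1.44 = 55 m

55


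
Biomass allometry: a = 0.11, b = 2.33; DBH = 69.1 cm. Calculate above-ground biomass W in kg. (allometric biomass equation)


Formula: W = a * DBH^b  (allometric power law)
DBH^b = 69.1^2.33 = 19318.9648
W = 0.11 * 19318.9648 = 2125.1 kg

2125.1


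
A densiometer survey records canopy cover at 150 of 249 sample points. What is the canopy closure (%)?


Formula: Canopy closure = covered points / total points * 100
Closure = 150 / 249 * 100
Closure = 0.6024 * 100 = 60.2%

60.2


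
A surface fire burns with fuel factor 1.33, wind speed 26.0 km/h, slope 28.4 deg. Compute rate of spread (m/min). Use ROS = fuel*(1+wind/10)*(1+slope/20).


Formula: ROS = fuel * (1 + wind/10) * (1 + slope/20)
Wind factor = 1 + 26.0/10 = 3.6
Slope factor = 1 + 28.4/20 = 2.42
ROS = 1.33 * 3.6 * 2.42 = 11.59 m/min

11.59


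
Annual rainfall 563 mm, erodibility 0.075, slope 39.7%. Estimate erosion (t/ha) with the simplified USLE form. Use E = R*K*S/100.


Formula: E = R * K * S / 100  (simplified USLE)
R * K = 563 * 0.075 = 42.225
E = 42.225 * 39.7 / 100 = 16.76 t/ha

16.76


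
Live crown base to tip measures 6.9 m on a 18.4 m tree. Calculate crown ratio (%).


Formula: Crown Ratio = (Crown Length / Total Height) * 100
CR = (6.9 m / 18.4 m) * 100
CR = 0.375 * 100 = 37.5%

37.5


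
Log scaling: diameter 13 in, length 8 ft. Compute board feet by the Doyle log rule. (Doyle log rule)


Doyle: BF = (D - 4)^2 * L / 16
Adjusted diameter = 13 - 4 = 9 in
(D-4)^2 = 9^2 = 81
BF = 81 * 8 / 16 = 41 BF

41


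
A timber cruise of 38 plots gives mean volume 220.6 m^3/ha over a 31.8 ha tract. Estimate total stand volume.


Formula: Total Volume = Mean Volume per ha * Total Area
Total Volume = 220.6 m^3/ha * 31.8 ha
Total Volume = 7015 m^3

7015


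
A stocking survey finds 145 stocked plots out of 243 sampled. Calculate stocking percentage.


Formula: Stocking % = stocked plots / total plots * 100
Stocking = 145 / 243 * 100
Stocking = 0.5967 * 100 = 59.7%

59.7


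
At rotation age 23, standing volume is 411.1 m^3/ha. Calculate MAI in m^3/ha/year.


Formula: MAI = Total Volume / Stand Age
MAI = 411.1 m^3/ha / 23 years
MAI = 17.87 m^3/ha/year

17.87


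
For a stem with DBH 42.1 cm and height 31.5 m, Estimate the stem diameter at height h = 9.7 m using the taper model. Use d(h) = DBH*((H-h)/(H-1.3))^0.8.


Taper: d(h) = DBH * ((H - h) / (H - 1.3))^0.8
Numerator = H - h = 31.5 - 9.7 = 21.8 m
Denominator = H - 1.3 = 31.5 - 1.3 = 30.2 m
Ratio = 21.8 / 30.2 = 0.72185
d = 42.1 * 0.72185^0.8 = 32.4 cm

32.4


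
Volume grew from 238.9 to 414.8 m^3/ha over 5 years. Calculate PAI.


Formula: PAI = (V_T2 - V_T1) / (T2 - T1)
Volume increment = 414.8 - 238.9 = 175.9 m^3/ha
PAI = 175.9 / 5 = 35.18 m^3/ha/year

35.18


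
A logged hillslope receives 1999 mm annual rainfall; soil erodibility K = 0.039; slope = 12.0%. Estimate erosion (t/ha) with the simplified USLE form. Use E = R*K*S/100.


Formula: E = R * K * S / 100  (simplified USLE)
R * K = 1999 * 0.039 = 77.961
E = 77.961 * 12.0 / 100 = 9.36 t/ha

9.36


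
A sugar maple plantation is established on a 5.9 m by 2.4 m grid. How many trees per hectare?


Formula: TPH = 10000 m^2/ha / (spacing_x * spacing_y)
Area per tree = 5.9 m * 2.4 m = 14.16 m^2
TPH = 10000 / 14.16 = 706 trees/ha

706


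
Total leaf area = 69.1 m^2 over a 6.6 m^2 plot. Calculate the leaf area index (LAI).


Formula: LAI = total leaf area / ground area  (dimensionless)
LAI = 69.1 m^2 / 6.6 m^2
LAI = 10.47

10.47


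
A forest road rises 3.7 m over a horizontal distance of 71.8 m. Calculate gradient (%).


Formula: Gradient = rise / run * 100
Gradient = 3.7 / 71.8 * 100 = 5.2%

5.2


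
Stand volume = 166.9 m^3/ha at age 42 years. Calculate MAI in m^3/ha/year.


Formula: MAI = Total Volume / Stand Age
MAI = 166.9 m^3/ha / 42 years
MAI = 3.97 m^3/ha/year

3.97


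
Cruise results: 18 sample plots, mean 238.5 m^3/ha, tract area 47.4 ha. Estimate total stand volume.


Formula: Total Volume = Mean Volume per ha * Total Area
Total Volume = 238.5 m^3/ha * 47.4 ha
Total Volume = 11305 m^3

11305


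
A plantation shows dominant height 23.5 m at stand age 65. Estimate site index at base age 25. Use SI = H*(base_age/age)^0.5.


Formula: SI = H_dom * (base_age / age)^0.5
Age ratio = 25 / 65 = 0.38462
sqrt(age_ratio) = 0.62017
SI = 23.5 * 0.62017 = 14.6 m

14.6


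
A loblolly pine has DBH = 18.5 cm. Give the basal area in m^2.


Formula: BA = pi * (DBH/2)^2 / 10000  (cm^2 to m^2)
Radius = DBH/2 = 18.5/2 = 9.25 cm
BA = pi * 9.25^2 / 10000
   = 268.8025 cm^2 / 10000
   = 0.0269 m^2

0.0269


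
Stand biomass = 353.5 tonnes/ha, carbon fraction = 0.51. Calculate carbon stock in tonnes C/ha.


Formula: Carbon Stock = Biomass * Carbon Fraction
C = 353.5 t/ha * 0.51
C = 180.3 t C/ha

180.3


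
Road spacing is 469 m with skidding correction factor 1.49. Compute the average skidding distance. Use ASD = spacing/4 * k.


Formula: ASD = (spacing / 4) * correction
Uncorrected distance = spacing / 4 = 469 / 4 = 117.25 m
ASD = 117.25 * 1.49 = 175 m

175


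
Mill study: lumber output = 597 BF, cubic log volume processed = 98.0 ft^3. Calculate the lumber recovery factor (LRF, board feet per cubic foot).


Formula: LRF = Lumber Output (BF) / Log Input (ft^3)
LRF = 597 BF / 98.0 ft^3
LRF = 6.09 BF/ft^3

6.09


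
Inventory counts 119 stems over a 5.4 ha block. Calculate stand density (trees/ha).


Formula: Stand Density = N_trees / Area_ha
Density = 119 trees / 5.4 ha
Density = 22 trees/ha

22


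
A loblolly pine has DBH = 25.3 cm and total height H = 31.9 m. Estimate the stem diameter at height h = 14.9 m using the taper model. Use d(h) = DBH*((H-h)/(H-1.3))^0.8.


Taper: d(h) = DBH * ((H - h) / (H - 1.3))^0.8
Numerator = H - h = 31.9 - 14.9 = 17.0 m
Denominator = H - 1.3 = 31.9 - 1.3 = 30.6 m
Ratio = 17.0 / 30.6 = 0.55556
d = 25.3 * 0.55556^0.8 = 15.8 cm

15.8


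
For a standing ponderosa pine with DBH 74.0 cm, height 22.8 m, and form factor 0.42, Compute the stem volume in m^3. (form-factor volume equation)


Formula: V = pi * (DBH/200)^2 * H * ff
Radius = DBH/200 = 74.0/200 = 0.37 m
Radius^2 = 0.37^2 = 0.1369 m^2
V = pi * 0.1369 * 22.8 * 0.42
V = 4.118 m^3

4.118


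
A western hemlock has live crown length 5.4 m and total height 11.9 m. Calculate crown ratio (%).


Formula: Crown Ratio = (Crown Length / Total Height) * 100
CR = (5.4 m / 11.9 m) * 100
CR = 0.4538 * 100 = 45.4%

45.4


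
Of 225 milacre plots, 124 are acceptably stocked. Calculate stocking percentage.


Formula: Stocking % = stocked plots / total plots * 100
Stocking = 124 / 225 * 100
Stocking = 0.5511 * 100 = 55.1%

55.1


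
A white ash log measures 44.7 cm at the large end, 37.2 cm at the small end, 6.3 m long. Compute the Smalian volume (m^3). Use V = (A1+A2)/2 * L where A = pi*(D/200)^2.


Smalian: V = (A1 + A2)/2 * L,  A = pi*(D/200)^2
A1 = pi*(44.7/200)^2 = 0.15693 m^2
A2 = pi*(37.2/200)^2 = 0.108687 m^2
V = (0.15693+0.108687)/2*6.3 = 0.8367 m^3

0.8367


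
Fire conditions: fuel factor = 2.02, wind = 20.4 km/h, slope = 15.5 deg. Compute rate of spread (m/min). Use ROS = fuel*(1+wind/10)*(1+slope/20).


Formula: ROS = fuel * (1 + wind/10) * (1 + slope/20)
Wind factor = 1 + 20.4/10 = 3.04
Slope factor = 1 + 15.5/20 = 1.775
ROS = 2.02 * 3.04 * 1.775 = 10.9 m/min

10.9


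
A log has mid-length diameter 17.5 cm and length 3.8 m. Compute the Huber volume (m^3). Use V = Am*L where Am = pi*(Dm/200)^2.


Huber: V = Am * L,  Am = pi*(Dm/200)^2
Am = pi*(17.5/200)^2 = 0.024053 m^2
V = 0.024053*3.8 = 0.0914 m^3

0.0914


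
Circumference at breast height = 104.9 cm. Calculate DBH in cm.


Formula: DBH = C / pi
DBH = 104.9 / pi
pi = 3.14159...
DBH = 33.4 cm

33.4


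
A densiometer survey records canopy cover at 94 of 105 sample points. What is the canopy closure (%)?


Formula: Canopy closure = covered points / total points * 100
Closure = 94 / 105 * 100
Closure = 0.8952 * 100 = 89.5%

89.5


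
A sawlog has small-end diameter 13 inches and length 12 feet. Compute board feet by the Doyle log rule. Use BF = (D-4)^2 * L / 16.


Doyle: BF = (D - 4)^2 * L / 16
Adjusted diameter = 13 - 4 = 9 in
(D-4)^2 = 9^2 = 81
BF = 81 * 12 / 16 = 61 BF

61


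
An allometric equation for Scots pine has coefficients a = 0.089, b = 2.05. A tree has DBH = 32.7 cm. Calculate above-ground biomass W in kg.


Formula: W = a * DBH^b  (allometric power law)
DBH^b = 32.7^2.05 = 1272.9838
W = 0.089 * 1272.9838 = 113.3 kg

113.3


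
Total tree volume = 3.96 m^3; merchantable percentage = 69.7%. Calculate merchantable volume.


Formula: MV = V_total * (merchantable_pct / 100)
Merchantable fraction = 69.7% / 100 = 0.697
MV = 3.96 m^3 * 0.697 = 2.76 m^3

2.76


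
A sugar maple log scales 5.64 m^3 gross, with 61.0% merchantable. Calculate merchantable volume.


Formula: MV = V_total * (merchantable_pct / 100)
Merchantable fraction = 61.0% / 100 = 0.61
MV = 5.64 m^3 * 0.61 = 3.44 m^3

3.44


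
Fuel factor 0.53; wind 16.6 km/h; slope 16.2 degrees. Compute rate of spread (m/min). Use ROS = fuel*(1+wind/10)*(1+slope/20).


Formula: ROS = fuel * (1 + wind/10) * (1 + slope/20)
Wind factor = 1 + 16.6/10 = 2.66
Slope factor = 1 + 16.2/20 = 1.81
ROS = 0.53 * 2.66 * 1.81 = 2.55 m/min

2.55


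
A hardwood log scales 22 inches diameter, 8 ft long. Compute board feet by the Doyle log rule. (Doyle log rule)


Doyle: BF = (D - 4)^2 * L / 16
Adjusted diameter = 22 - 4 = 18 in
(D-4)^2 = 18^2 = 324
BF = 324 * 8 / 16 = 162 BF

162


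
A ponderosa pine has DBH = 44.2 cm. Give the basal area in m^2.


Formula: BA = pi * (DBH/2)^2 / 10000  (cm^2 to m^2)
Radius = DBH/2 = 44.2/2 = 22.1 cm
BA = pi * 22.1^2 / 10000
   = 1534.3853 cm^2 / 10000
   = 0.1534 m^2

0.1534


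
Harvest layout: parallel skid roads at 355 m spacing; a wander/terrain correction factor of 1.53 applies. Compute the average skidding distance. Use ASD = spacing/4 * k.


Formula: ASD = (spacing / 4) * correction
Uncorrected distance = spacing / 4 = 355 / 4 = 88.75 m
ASD = 88.75 * 1.53 = 136 m

136


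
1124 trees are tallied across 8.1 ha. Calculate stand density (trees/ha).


Formula: Stand Density = N_trees / Area_ha
Density = 1124 trees / 8.1 ha
Density = 139 trees/ha

139


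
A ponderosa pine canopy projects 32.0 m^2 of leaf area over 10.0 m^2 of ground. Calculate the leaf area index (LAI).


Formula: LAI = total leaf area / ground area  (dimensionless)
LAI = 32.0 m^2 / 10.0 m^2
LAI = 3.2

3.2


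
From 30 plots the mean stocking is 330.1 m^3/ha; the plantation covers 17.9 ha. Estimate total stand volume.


Formula: Total Volume = Mean Volume per ha * Total Area
Total Volume = 330.1 m^3/ha * 17.9 ha
Total Volume = 5909 m^3

5909


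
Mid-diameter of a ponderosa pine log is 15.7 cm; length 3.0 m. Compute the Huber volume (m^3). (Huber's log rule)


Huber: V = Am * L,  Am = pi*(Dm/200)^2
Am = pi*(15.7/200)^2 = 0.019359 m^2
V = 0.019359*3.0 = 0.0581 m^3

0.0581


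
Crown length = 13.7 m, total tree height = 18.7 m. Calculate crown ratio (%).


Formula: Crown Ratio = (Crown Length / Total Height) * 100
CR = (13.7 m / 18.7 m) * 100
CR = 0.7326 * 100 = 73.3%

73.3


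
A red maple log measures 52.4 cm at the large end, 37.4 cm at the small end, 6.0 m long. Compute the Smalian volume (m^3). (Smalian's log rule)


Smalian: V = (A1 + A2)/2 * L,  A = pi*(D/200)^2
A1 = pi*(52.4/200)^2 = 0.215651 m^2
A2 = pi*(37.4/200)^2 = 0.109858 m^2
V = (0.215651+0.109858)/2*6.0 = 0.9765 m^3

0.9765


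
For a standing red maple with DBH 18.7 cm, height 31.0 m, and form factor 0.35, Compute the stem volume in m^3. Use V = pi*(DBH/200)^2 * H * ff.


Formula: V = pi * (DBH/200)^2 * H * ff
Radius = DBH/200 = 18.7/200 = 0.0935 m
Radius^2 = 0.0935^2 = 0.00874225 m^2
V = pi * 0.00874225 * 31.0 * 0.35
V = 0.298 m^3

0.298


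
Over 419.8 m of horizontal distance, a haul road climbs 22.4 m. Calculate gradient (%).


Formula: Gradient = rise / run * 100
Gradient = 22.4 / 419.8 * 100 = 5.3%

5.3


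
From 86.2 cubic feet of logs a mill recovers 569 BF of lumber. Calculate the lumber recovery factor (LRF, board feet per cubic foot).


Formula: LRF = Lumber Output (BF) / Log Input (ft^3)
LRF = 569 BF / 86.2 ft^3
LRF = 6.6 BF/ft^3

6.6


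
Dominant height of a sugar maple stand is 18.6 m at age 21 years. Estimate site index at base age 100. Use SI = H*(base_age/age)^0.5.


Formula: SI = H_dom * (base_age / age)^0.5
Age ratio = 100 / 21 = 4.7619
sqrt(age_ratio) = 2.18218
SI = 18.6 * 2.18218 = 40.6 m

40.6


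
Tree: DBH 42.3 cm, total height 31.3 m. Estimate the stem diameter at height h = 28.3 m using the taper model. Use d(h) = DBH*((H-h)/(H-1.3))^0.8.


Taper: d(h) = DBH * ((H - h) / (H - 1.3))^0.8
Numerator = H - h = 31.3 - 28.3 = 3.0 m
Denominator = H - 1.3 = 31.3 - 1.3 = 30.0 m
Ratio = 3.0 / 30.0 = 0.1
d = 42.3 * 0.1^0.8 = 6.7 cm

6.7


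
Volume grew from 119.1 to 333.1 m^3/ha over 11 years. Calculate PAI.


Formula: PAI = (V_T2 - V_T1) / (T2 - T1)
Volume increment = 333.1 - 119.1 = 214.0 m^3/ha
PAI = 214.0 / 11 = 19.45 m^3/ha/year

19.45


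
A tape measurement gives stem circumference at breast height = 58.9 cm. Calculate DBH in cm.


Formula: DBH = C / pi
DBH = 58.9 / pi
pi = 3.14159...
DBH = 18.7 cm

18.7
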